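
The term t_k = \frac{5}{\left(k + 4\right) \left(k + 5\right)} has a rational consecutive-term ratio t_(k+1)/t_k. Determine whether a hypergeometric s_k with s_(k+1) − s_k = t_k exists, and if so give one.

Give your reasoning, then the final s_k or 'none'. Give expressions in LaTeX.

s_k = \frac{5 k}{4 \left(k + 4\right)}

The ratio is (k + 4)/(k + 6).
Normal form (A,B,C) = (k + 4, k + 6, 1).
Need (k + 4)·f(k+1) − (k + 5)·f(k) = 1.
Bound: deg f ≤ 1.
Solve for f: f(k) = k/4 (degree 1 ≤ 1).
Certificate R = B(k−1)f/C = k*(k + 5)/4 gives s_k = 5*k/(4*(k + 4)).
s_(k+1) − s_k = 5/(k**2 + 9*k + 20) = t_k.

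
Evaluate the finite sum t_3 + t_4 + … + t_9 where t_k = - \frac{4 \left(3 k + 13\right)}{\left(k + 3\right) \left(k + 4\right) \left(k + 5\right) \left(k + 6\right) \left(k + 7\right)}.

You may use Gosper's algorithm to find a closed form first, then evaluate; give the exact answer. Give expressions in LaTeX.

Σ = -14/1755

Ratio r(k) = (k + 3)*(3*k + 16)/((k + 8)*(3*k + 13)).
So A=k + 3 and B=k + 8, with C=k + 13/3.
Solve (k + 3)·f(k+1) − (k + 7)·f(k) = k + 13/3.
From deg A=1, deg B=1, deg C=1: d=4.
A polynomial solution: f(k) = k*(k + 4)*(k**2 + 14*k + 63)/270.
Certificate R = B(k−1)f/C = k*(k + 4)*(k + 7)*(k**2 + 14*k + 63)/(90*(3*k + 13)) gives s_k = 2*k*(-k**2 - 14*k - 63)/(45*(k**3 + 14*k**2 + 63*k + 90)).
Verify: 4*(-3*k - 13)/(k**5 + 25*k**4 + 245*k**3 + 1175*k**2 + 2754*k + 2520) matches t_k.
Σ_(k=3)^(9) t_k = s_(10) − s_(3) = -101/2340 − (-19/540) = -14/1755.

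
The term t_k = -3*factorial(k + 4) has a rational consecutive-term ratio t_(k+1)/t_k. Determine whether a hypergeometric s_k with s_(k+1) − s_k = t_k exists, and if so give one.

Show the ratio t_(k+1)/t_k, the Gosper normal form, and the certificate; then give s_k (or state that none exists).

Compute t_(k+1)/t_k: get k + 5.
So A=k + 5 and B=1, with C=1.
Set up (k + 5)·f(k+1) − (1)·f(k) − (1) = 0.
Bound: deg f ≤ -1.
Negative degree bound (-1): no f exists, t_k not Gosper-summable.

none (Gosper's algorithm certifies no s_k)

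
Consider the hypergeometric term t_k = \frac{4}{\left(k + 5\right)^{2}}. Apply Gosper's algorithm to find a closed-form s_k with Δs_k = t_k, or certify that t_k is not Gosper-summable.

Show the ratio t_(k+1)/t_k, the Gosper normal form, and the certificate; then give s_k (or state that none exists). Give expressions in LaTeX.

not Gosper-summable; s_k does not exist

The ratio is (k + 5)**2/(k + 6)**2.
Gosper form: A/B · C(k+1)/C(k) with A=k**2 + 10*k + 25, B=k**2 + 12*k + 36, C=1.
f must satisfy (k**2 + 10*k + 25)·f(k+1) − (k**2 + 10*k + 25)·f(k) = 1.
Degrees (2,2,0) ⇒ d ≤ 0.
Generic f = c0 gives residual -1; -1 = 0 cannot hold, so t_k is not Gosper-summable.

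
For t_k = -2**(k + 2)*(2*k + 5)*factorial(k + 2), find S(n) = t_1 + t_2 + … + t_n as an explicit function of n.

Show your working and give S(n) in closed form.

r(k) = 2*(k + 3)*(2*k + 7)/(2*k + 5) after simplifying.
So A=2*k + 6 and B=1, with C=k + 5/2.
Key eq: (2*k + 6)·f(k+1) = (1)·f(k) + (k + 5/2).
Bound: deg f ≤ 0.
Solving with deg f ≤ 0: f(k) = 1/2.
So s_k = (B(k−1)f/C)·t_k = (1/(2*k + 5))·t_k = -2**(k + 2)*factorial(k + 2).
Δs = -2**(k + 2)*(2*k + 5)*factorial(k + 2), as required.
Σ_(k=1)^n t_k = s_(n+1) − s_(1) = (-2**(n + 3)*factorial(n + 3)) − (-48), i.e. -8*2**n*factorial(n + 3) + 48.

S(n) = -8*2**n*factorial(n + 3) + 48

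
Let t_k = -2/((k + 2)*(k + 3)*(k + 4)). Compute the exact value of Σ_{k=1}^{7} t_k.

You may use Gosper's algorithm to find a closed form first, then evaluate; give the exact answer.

Σ = -49/660

t_(k+1)/t_k = (k + 2)/(k + 5).
Factor: A=k + 2; B=k + 5; C=1.
Solve (k + 2)·f(k+1) − (k + 4)·f(k) = 1.
Bound: deg f ≤ 2.
Coefficient equations give f(k) = k*(k + 5)/12.
Certificate R = B(k−1)f/C = k*(k + 4)*(k + 5)/12 gives s_k = k*(-k - 5)/(6*(k + 2)*(k + 3)).
Δs = -2/(k**3 + 9*k**2 + 26*k + 24), as required.
Evaluate s at k=8 and k=1: -26/165 and -1/12; difference -49/660.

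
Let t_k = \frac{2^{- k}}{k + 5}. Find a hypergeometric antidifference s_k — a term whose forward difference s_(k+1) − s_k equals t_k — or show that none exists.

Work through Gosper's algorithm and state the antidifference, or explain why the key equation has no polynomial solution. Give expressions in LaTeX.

r(k) = (k + 5)/(2*(k + 6)) after simplifying.
So A=k/2 + 5/2 and B=k + 6, with C=1.
f must satisfy (k/2 + 5/2)·f(k+1) − (k + 5)·f(k) = 1.
deg f ≤ -1 (via 1,1,0).
Negative degree bound (-1): no f exists, t_k not Gosper-summable.

not Gosper-summable; s_k does not exist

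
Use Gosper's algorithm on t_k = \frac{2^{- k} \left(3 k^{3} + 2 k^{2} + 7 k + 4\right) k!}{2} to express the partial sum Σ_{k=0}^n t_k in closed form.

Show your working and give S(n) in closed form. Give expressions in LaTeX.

S(n) = 2^{- n - 1} \left(2^{n + 2} + 3 n^{3} n! + 8 n^{2} n! + 5 n n!\right)

The ratio is (3*k**4 + 14*k**3 + 31*k**2 + 36*k + 16)/(2*(3*k**3 + 2*k**2 + 7*k + 4)).
Factor: A=k/2 + 1/2; B=1; C=k**3 + 2*k**2/3 + 7*k/3 + 4/3.
Set up (k/2 + 1/2)·f(k+1) − (1)·f(k) − (k**3 + 2*k**2/3 + 7*k/3 + 4/3) = 0.
Degrees (1,0,3) ⇒ d ≤ 2.
Match coefficients ⇒ f(k) = 2*(k - 1)*(3*k + 2)/3.
So s_k = (B(k−1)f/C)·t_k = (2*(k - 1)*(3*k + 2)/(3*k**3 + 2*k**2 + 7*k + 4))·t_k = (k - 1)*(3*k + 2)*factorial(k)/2**k.
Check: Δs_k = (3*k**3 + 2*k**2 + 7*k + 4)*factorial(k)/(2*2**k). ✓
Evaluate: s_(n+1) = 2**(-n - 1)*n*(3*n + 5)*factorial(n + 1); subtract s_(0) = -2 ⇒ S(n) = 2**(-n - 1)*(2**(n + 2) + 3*n**3*factorial(n) + 8*n**2*factorial(n) + 5*n*factorial(n)).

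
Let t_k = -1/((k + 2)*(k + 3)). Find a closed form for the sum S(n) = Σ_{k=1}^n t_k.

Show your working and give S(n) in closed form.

S(n) = -n/(3*n + 9)

The ratio is (k + 2)/(k + 4).
Take A(k)=k + 2, B(k)=k + 4, C(k)=1.
Need (k + 2)·f(k+1) − (k + 3)·f(k) = 1.
Bound: deg f ≤ 1.
Solve for f: f(k) = k/2 (degree 1 ≤ 1).
Get s_k = R·t_k = -k/(2*k + 4) with R(k) = B(k−1)f(k)/C(k) = k*(k + 3)/2.
Verify: -1/(k**2 + 5*k + 6) matches t_k.
Σ_(k=1)^n t_k = s_(n+1) − s_(1) = ((-n - 1)/(2*(n + 3))) − (-1/6), i.e. -n/(3*n + 9).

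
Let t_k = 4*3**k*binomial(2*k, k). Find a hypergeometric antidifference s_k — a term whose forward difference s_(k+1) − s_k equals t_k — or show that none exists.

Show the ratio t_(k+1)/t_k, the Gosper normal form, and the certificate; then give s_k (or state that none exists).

Ratio r(k) = 6*(2*k + 1)/(k + 1).
Gosper form: A/B · C(k+1)/C(k) with A=12*k + 6, B=k + 1, C=1.
Need (12*k + 6)·f(k+1) − (k)·f(k) = 1.
Bound: deg f ≤ -1.
d = -1 < 0 ⇒ no nonzero polynomial f; not summable.

none (Gosper's algorithm certifies no s_k)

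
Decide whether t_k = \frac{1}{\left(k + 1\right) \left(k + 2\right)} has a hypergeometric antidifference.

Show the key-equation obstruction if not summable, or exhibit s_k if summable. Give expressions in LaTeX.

Compute t_(k+1)/t_k: get (k + 1)/(k + 3).
Take A(k)=k + 1, B(k)=k + 3, C(k)=1.
Need (k + 1)·f(k+1) − (k + 2)·f(k) = 1.
From deg A=1, deg B=1, deg C=0: d=1.
Match coefficients ⇒ f(k) = k.
R(k) = B(k−1)·f(k)/C(k) = k*(k + 2); s_k = R·t_k = k/(k + 1).
s_(k+1) − s_k = 1/(k**2 + 3*k + 2) = t_k.

Yes. s_k = \frac{k}{k + 1}.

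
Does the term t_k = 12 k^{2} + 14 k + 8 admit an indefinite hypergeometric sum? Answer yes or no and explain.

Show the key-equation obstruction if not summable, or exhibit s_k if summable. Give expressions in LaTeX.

Ratio r(k) = (6*k**2 + 19*k + 17)/(6*k**2 + 7*k + 4).
So A=1 and B=1, with C=k**2 + 7*k/6 + 2/3.
f must satisfy (1)·f(k+1) − (1)·f(k) = k**2 + 7*k/6 + 2/3.
Bound: deg f ≤ 3.
Solve for f: f(k) = k*(4*k**2 + k + 3)/12 (degree 3 ≤ 3).
Then R = B(k−1)f/C = k*(4*k**2 + k + 3)/(2*(6*k**2 + 7*k + 4)), so s_k = R(k)·t_k = k*(4*k**2 + k + 3).
s_(k+1) − s_k = 12*k**2 + 14*k + 8 = t_k.

Yes. s_k = k \left(4 k^{2} + k + 3\right).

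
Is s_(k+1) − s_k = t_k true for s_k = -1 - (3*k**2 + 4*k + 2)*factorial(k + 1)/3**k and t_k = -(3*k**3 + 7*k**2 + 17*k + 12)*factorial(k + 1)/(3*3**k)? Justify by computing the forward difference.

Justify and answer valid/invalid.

s_(k+1) = -3**(-k - 1)*(4*k + 3*(k + 1)**2 + 6)*factorial(k + 2) - 1
s_(k+1) − s_k = -(3*k**3 + 7*k**2 + 17*k + 12)*factorial(k + 1)/(3*3**k)
(s_(k+1) − s_k) − t_k = 0

Valid: the claim telescopes to t_k.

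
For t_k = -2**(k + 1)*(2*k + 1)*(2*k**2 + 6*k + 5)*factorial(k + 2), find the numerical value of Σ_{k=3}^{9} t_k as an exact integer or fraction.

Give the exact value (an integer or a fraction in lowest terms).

Σ = -177560145075840

Compute t_(k+1)/t_k: get 2*(4*k**4 + 38*k**3 + 134*k**2 + 207*k + 117)/(4*k**3 + 14*k**2 + 16*k + 5).
So A=2*k + 6 and B=1, with C=k**3 + 7*k**2/2 + 4*k + 5/4.
Need (2*k + 6)·f(k+1) − (1)·f(k) = k**3 + 7*k**2/2 + 4*k + 5/4.
Degrees (1,0,3) ⇒ d ≤ 2.
Coefficient equations give f(k) = (2*k**2 - 2*k + 1)/4.
So s_k = (B(k−1)f/C)·t_k = ((2*k**2 - 2*k + 1)/((2*k + 1)*(2*k**2 + 6*k + 5)))·t_k = -2**(k + 1)*(2*k**2 - 2*k + 1)*factorial(k + 2).
Check: Δs_k = -2**(k + 1)*(2*k + 1)*(2*k**2 + 6*k + 5)*factorial(k + 2). ✓
Sum = s_(10) − s_(3); s_(10) = -177560145100800, s_(3) = -24960 ⇒ -177560145075840.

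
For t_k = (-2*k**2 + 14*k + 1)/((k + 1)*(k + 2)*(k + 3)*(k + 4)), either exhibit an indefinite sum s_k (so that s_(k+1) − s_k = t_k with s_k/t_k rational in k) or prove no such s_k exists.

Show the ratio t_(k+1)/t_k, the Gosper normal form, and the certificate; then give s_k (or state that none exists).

s_k = k*(k**2 + 18*k - 13)/(6*(k + 1)*(k + 2)*(k + 3))

Step 1: r(k) = (k + 1)*(14*k - 2*(k + 1)**2 + 15)/((k + 5)*(-2*k**2 + 14*k + 1)).
Gosper form: A/B · C(k+1)/C(k) with A=k + 1, B=k + 5, C=k**2 - 7*k - 1/2.
Need (k + 1)·f(k+1) − (k + 4)·f(k) = k**2 - 7*k - 1/2.
Bound: deg f ≤ 3.
Coefficient equations give f(k) = -k*(k**2 + 18*k - 13)/12.
R(k) = B(k−1)·f(k)/C(k) = -k*(k + 4)*(k**2 + 18*k - 13)/(6*(2*k**2 - 14*k - 1)); s_k = R·t_k = k*(k**2 + 18*k - 13)/(6*(k + 1)*(k + 2)*(k + 3)).
Δs = (-2*k**2 + 14*k + 1)/(k**4 + 10*k**3 + 35*k**2 + 50*k + 24), as required.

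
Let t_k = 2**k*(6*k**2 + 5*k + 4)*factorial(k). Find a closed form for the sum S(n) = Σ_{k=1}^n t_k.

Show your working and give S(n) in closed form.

r(k) = 2*(6*k**3 + 23*k**2 + 32*k + 15)/(6*k**2 + 5*k + 4) after simplifying.
So A=2*k + 2 and B=1, with C=k**2 + 5*k/6 + 2/3.
Key eq: (2*k + 2)·f(k+1) = (1)·f(k) + (k**2 + 5*k/6 + 2/3).
d = 1 from the (1,0,2) case.
Solve for f: f(k) = (3*k - 2)/6 (degree 1 ≤ 1).
Then R = B(k−1)f/C = (3*k - 2)/(6*k**2 + 5*k + 4), so s_k = R(k)·t_k = 2**k*(3*k - 2)*factorial(k).
Verify: 2**k*(6*k**2 + 5*k + 4)*factorial(k) matches t_k.
Telescope: S(n) = s_(n+1) − s_(1) = 2**(n + 1)*(3*n + 1)*factorial(n + 1) − (2) = 6*2**n*n**2*factorial(n) + 8*2**n*n*factorial(n) + 2*2**n*factorial(n) - 2.

S(n) = 6*2**n*n**2*factorial(n) + 8*2**n*n*factorial(n) + 2*2**n*factorial(n) - 2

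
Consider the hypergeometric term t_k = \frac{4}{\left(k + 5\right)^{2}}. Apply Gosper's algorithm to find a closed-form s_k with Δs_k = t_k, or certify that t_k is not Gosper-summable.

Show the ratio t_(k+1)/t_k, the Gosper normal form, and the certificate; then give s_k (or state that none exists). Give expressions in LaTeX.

Compute t_(k+1)/t_k: get (k + 5)**2/(k + 6)**2.
Gosper form: A/B · C(k+1)/C(k) with A=k**2 + 10*k + 25, B=k**2 + 12*k + 36, C=1.
Key eq: (k**2 + 10*k + 25)·f(k+1) = (k**2 + 10*k + 25)·f(k) + (1).
d = 0 from the (2,2,0) case.
Generic f = c0 gives residual -1; -1 = 0 cannot hold, so t_k is not Gosper-summable.

none (Gosper's algorithm certifies no s_k)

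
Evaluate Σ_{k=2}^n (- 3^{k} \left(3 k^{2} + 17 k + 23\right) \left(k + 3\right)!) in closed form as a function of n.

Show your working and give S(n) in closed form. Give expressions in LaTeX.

t_(k+1)/t_k = 3*(3*k**3 + 35*k**2 + 135*k + 172)/(3*k**2 + 17*k + 23).
A = 3*k + 12, B = 1, C = k**2 + 17*k/3 + 23/3.
f must satisfy (3*k + 12)·f(k+1) − (1)·f(k) = k**2 + 17*k/3 + 23/3.
d = 1 from the (1,0,2) case.
Match coefficients ⇒ f(k) = (k + 1)/3.
So s_k = (B(k−1)f/C)·t_k = ((k + 1)/(3*k**2 + 17*k + 23))·t_k = -3**k*(k + 1)*factorial(k + 3).
s_(k+1) − s_k = -3**k*(3*k**2 + 17*k + 23)*factorial(k + 3) = t_k.
Σ_(k=2)^n t_k = s_(n+1) − s_(2) = (-3**(n + 1)*(n + 2)*factorial(n + 4)) − (-3240), i.e. -3*3**n*n*factorial(n + 4) - 6*3**n*factorial(n + 4) + 3240.

S(n) = - 3 \cdot 3^{n} n \left(n + 4\right)! - 6 \cdot 3^{n} \left(n + 4\right)! + 3240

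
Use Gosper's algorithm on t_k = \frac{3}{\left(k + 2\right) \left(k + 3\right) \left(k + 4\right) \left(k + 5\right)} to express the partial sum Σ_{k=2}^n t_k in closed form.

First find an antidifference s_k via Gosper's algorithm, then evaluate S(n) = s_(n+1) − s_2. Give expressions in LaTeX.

S(n) = \frac{n^{3} + 12 n^{2} + 47 n - 60}{120 \left(n^{3} + 12 n^{2} + 47 n + 60\right)}

Compute t_(k+1)/t_k: get (k + 2)/(k + 6).
Normal form (A,B,C) = (k + 2, k + 6, 1).
Solve (k + 2)·f(k+1) − (k + 5)·f(k) = 1.
Bound: deg f ≤ 3.
Match coefficients ⇒ f(k) = k*(k**2 + 9*k + 26)/72.
Get s_k = R·t_k = k*(k**2 + 9*k + 26)/(24*(k + 2)*(k + 3)*(k + 4)) with R(k) = B(k−1)f(k)/C(k) = k*(k + 5)*(k**2 + 9*k + 26)/72.
Δs = 3/(k**4 + 14*k**3 + 71*k**2 + 154*k + 120), as required.
s_(n+1) = (n**3 + 12*n**2 + 47*n + 36)/(24*(n**3 + 12*n**2 + 47*n + 60)) and s_(2) = 1/30, so S(n) = (n**3 + 12*n**2 + 47*n - 60)/(120*(n**3 + 12*n**2 + 47*n + 60)).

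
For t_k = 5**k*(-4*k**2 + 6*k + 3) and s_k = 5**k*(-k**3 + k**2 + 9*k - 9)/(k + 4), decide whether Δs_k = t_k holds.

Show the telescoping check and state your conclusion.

s_(k+1) = 5**(k + 1)*k*(-k**2 - 2*k + 8)/(k + 5)
s_(k+1) − s_k = 5**k*(-4*k**4 - 26*k**3 - 14*k**2 + 124*k + 45)/(k**2 + 9*k + 20)
(s_(k+1) − s_k) − t_k = 5**k*(4*k**3 + 9*k**2 - 23*k - 15)/(k**2 + 9*k + 20)

Invalid: residual 5**k*(4*k**3 + 9*k**2 - 23*k - 15)/(k**2 + 9*k + 20) ≠ 0.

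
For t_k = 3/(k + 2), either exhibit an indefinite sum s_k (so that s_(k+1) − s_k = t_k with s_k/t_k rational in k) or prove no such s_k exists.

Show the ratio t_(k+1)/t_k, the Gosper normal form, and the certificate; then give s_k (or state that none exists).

r(k) = (k + 2)/(k + 3) after simplifying.
A = k + 2, B = k + 3, C = 1.
Key eq: (k + 2)·f(k+1) = (k + 2)·f(k) + (1).
Bound: deg f ≤ 0.
Put f(k) = c0: A·f(k+1) − B(k−1)·f(k) − C = -1; need -1 = 0 — inconsistent ⇒ no f, not summable.

none — t_k is not Gosper-summable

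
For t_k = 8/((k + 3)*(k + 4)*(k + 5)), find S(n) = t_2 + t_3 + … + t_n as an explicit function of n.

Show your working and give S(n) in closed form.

The ratio is (k + 3)/(k + 6).
A = k + 3, B = k + 6, C = 1.
f must satisfy (k + 3)·f(k+1) − (k + 5)·f(k) = 1.
Degrees (1,1,0) ⇒ d ≤ 2.
Coefficient equations give f(k) = k*(k + 7)/24.
Then R = B(k−1)f/C = k*(k + 5)*(k + 7)/24, so s_k = R(k)·t_k = k*(k + 7)/(3*(k + 3)*(k + 4)).
Δs = 8/(k**3 + 12*k**2 + 47*k + 60), as required.
s_(n+1) = (n**2 + 9*n + 8)/(3*(n**2 + 9*n + 20)) and s_(2) = 1/5, so S(n) = 2*(n**2 + 9*n - 10)/(15*(n**2 + 9*n + 20)).

S(n) = 2*(n**2 + 9*n - 10)/(15*(n**2 + 9*n + 20))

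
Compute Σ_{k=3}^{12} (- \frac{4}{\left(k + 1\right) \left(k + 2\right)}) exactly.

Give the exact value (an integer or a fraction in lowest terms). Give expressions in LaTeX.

Σ = -5/7

Step 1: r(k) = (k + 1)/(k + 3).
Normal form (A,B,C) = (k + 1, k + 3, 1).
Need (k + 1)·f(k+1) − (k + 2)·f(k) = 1.
Degrees (1,1,0) ⇒ d ≤ 1.
Match coefficients ⇒ f(k) = k.
Then R = B(k−1)f/C = k*(k + 2), so s_k = R(k)·t_k = -4*k/(k + 1).
Δs = -4/(k**2 + 3*k + 2), as required.
Evaluate s at k=13 and k=3: -26/7 and -3; difference -5/7.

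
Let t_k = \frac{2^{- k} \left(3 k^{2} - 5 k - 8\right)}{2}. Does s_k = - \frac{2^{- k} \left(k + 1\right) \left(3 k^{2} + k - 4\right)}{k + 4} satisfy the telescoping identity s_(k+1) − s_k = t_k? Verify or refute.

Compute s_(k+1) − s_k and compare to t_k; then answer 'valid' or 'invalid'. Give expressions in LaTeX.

Invalid: residual \frac{3 \cdot 2^{- k} \left(- 3 k^{3} - 13 k^{2} + 26 k + 40\right)}{2 \left(k^{2} + 9 k + 20\right)} ≠ 0.

s_(k+1) = k*(-3*k**2 - 13*k - 14)/(2*2**k*(k + 5))
s_(k+1) − s_k = (3*k**4 + 13*k**3 - 32*k**2 - 94*k - 40)/(2*2**k*(k**2 + 9*k + 20))
(s_(k+1) − s_k) − t_k = 3*(-3*k**3 - 13*k**2 + 26*k + 40)/(2*2**k*(k**2 + 9*k + 20))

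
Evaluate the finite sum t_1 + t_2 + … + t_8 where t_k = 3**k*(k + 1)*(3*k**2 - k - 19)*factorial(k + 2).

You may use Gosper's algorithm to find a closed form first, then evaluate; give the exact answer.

Σ = 36141389222436

Compute t_(k+1)/t_k: get 3*(k + 2)*(k + 3)*(k - 3*(k + 1)**2 + 20)/((k + 1)*(-3*k**2 + k + 19)).
So A=3*k + 9 and B=1, with C=k**3 + 2*k**2/3 - 20*k/3 - 19/3.
f must satisfy (3*k + 9)·f(k+1) − (1)·f(k) = k**3 + 2*k**2/3 - 20*k/3 - 19/3.
From deg A=1, deg B=0, deg C=3: d=2.
Solving with deg f ≤ 2: f(k) = (k**2 - 4*k + 1)/3.
So s_k = (B(k−1)f/C)·t_k = ((k**2 - 4*k + 1)/((k + 1)*(3*k**2 - k - 19)))·t_k = 3**k*(k**2 - 4*k + 1)*factorial(k + 2).
Check: Δs_k = 3**k*(k + 1)*(3*k**2 - k - 19)*factorial(k + 2). ✓
Telescoping: Σ = s_(9) − s_(1) = 36141389222400 − (-36) = 36141389222436.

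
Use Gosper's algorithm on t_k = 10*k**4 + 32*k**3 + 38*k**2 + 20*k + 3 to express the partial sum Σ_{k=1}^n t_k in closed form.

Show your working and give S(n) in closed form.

S(n) = n*(2*n**4 + 13*n**3 + 32*n**2 + 37*n + 19)

Ratio r(k) = (10*k**4 + 72*k**3 + 194*k**2 + 232*k + 103)/(10*k**4 + 32*k**3 + 38*k**2 + 20*k + 3).
A = 1, B = 1, C = k**4 + 16*k**3/5 + 19*k**2/5 + 2*k + 3/10.
Need (1)·f(k+1) − (1)·f(k) = k**4 + 16*k**3/5 + 19*k**2/5 + 2*k + 3/10.
deg f ≤ 5 (via 0,0,4).
A polynomial solution: f(k) = k*(2*k**4 + 3*k**3 - k - 1)/10.
R(k) = B(k−1)·f(k)/C(k) = k*(2*k**4 + 3*k**3 - k - 1)/(10*k**4 + 32*k**3 + 38*k**2 + 20*k + 3); s_k = R·t_k = k*(2*k**4 + 3*k**3 - k - 1).
Check: Δs_k = 10*k**4 + 32*k**3 + 38*k**2 + 20*k + 3. ✓
s_(n+1) = 2*n**5 + 13*n**4 + 32*n**3 + 37*n**2 + 19*n + 3 and s_(1) = 3, so S(n) = n*(2*n**4 + 13*n**3 + 32*n**2 + 37*n + 19).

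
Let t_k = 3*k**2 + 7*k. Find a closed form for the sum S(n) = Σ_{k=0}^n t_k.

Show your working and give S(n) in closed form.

S(n) = n*(n**2 + 5*n + 4)

r(k) = (3*k**2 + 13*k + 10)/(k*(3*k + 7)) after simplifying.
Normal form (A,B,C) = (1, 1, k**2 + 7*k/3).
f must satisfy (1)·f(k+1) − (1)·f(k) = k**2 + 7*k/3.
d = 3 from the (0,0,2) case.
Solve for f: f(k) = k*(k - 1)*(k + 3)/3 (degree 3 ≤ 3).
R(k) = B(k−1)·f(k)/C(k) = (k - 1)*(k + 3)/(3*k + 7); s_k = R·t_k = k*(k**2 + 2*k - 3).
Verify: k*(3*k + 7) matches t_k.
Telescope: S(n) = s_(n+1) − s_(0) = n*(n**2 + 5*n + 4) − (0) = n*(n**2 + 5*n + 4).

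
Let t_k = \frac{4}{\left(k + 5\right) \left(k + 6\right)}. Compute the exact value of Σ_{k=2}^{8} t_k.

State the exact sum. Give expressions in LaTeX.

Σ = 2/7

The ratio is (k + 5)/(k + 7).
Gosper form: A/B · C(k+1)/C(k) with A=k + 5, B=k + 7, C=1.
Key eq: (k + 5)·f(k+1) = (k + 6)·f(k) + (1).
Degrees (1,1,0) ⇒ d ≤ 1.
A polynomial solution: f(k) = k/5.
Certificate R = B(k−1)f/C = k*(k + 6)/5 gives s_k = 4*k/(5*(k + 5)).
Verify: 4/(k**2 + 11*k + 30) matches t_k.
Sum = s_(9) − s_(2); s_(9) = 18/35, s_(2) = 8/35 ⇒ 2/7.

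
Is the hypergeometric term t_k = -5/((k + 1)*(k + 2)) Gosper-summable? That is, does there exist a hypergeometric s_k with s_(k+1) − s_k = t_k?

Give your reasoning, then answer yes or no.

Step 1: r(k) = (k + 1)/(k + 3).
Factor: A=k + 1; B=k + 3; C=1.
Need (k + 1)·f(k+1) − (k + 2)·f(k) = 1.
Degrees (1,1,0) ⇒ d ≤ 1.
Match coefficients ⇒ f(k) = k.
So s_k = (B(k−1)f/C)·t_k = (k*(k + 2))·t_k = -5*k/(k + 1).
Verify: -5/(k**2 + 3*k + 2) matches t_k.

Yes. s_k = -5*k/(k + 1).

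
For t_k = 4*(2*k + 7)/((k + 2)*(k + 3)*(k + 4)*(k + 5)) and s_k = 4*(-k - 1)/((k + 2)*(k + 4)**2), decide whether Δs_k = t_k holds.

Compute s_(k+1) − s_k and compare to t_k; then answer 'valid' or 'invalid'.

Invalid: residual 12*(-3*k**2 - 23*k - 43)/(k**6 + 23*k**5 + 217*k**4 + 1073*k**3 + 2926*k**2 + 4160*k + 2400) ≠ 0.

s_(k+1) = 4*(-k - 2)/((k + 3)*(k + 5)**2)
s_(k+1) − s_k = 4*(2*k**3 + 16*k**2 + 34*k + 11)/(k**6 + 23*k**5 + 217*k**4 + 1073*k**3 + 2926*k**2 + 4160*k + 2400)
(s_(k+1) − s_k) − t_k = 12*(-3*k**2 - 23*k - 43)/(k**6 + 23*k**5 + 217*k**4 + 1073*k**3 + 2926*k**2 + 4160*k + 2400)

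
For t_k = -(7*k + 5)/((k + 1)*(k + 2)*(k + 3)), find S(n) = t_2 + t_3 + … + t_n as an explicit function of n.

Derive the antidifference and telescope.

S(n) = (-5*n**2 - 4*n + 9)/(3*(n**2 + 5*n + 6))

Compute t_(k+1)/t_k: get (k + 1)*(7*k + 12)/((k + 4)*(7*k + 5)).
Take A(k)=k + 1, B(k)=k + 4, C(k)=k + 5/7.
Set up (k + 1)·f(k+1) − (k + 3)·f(k) − (k + 5/7) = 0.
deg f ≤ 2 (via 1,1,1).
Solving with deg f ≤ 2: f(k) = k*(3*k + 2)/7.
So s_k = (B(k−1)f/C)·t_k = (k*(k + 3)*(3*k + 2)/(7*k + 5))·t_k = k*(-3*k - 2)/((k + 1)*(k + 2)).
s_(k+1) − s_k = (-7*k - 5)/(k**3 + 6*k**2 + 11*k + 6) = t_k.
Evaluate: s_(n+1) = (-3*n**2 - 8*n - 5)/(n**2 + 5*n + 6); subtract s_(2) = -4/3 ⇒ S(n) = (-5*n**2 - 4*n + 9)/(3*(n**2 + 5*n + 6)).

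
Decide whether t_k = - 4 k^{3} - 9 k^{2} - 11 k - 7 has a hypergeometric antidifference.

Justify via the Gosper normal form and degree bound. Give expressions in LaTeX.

Yes. s_k = k \left(- k^{3} - k^{2} - 2 k - 3\right).

Ratio r(k) = (4*k**3 + 21*k**2 + 41*k + 31)/(4*k**3 + 9*k**2 + 11*k + 7).
So A=1 and B=1, with C=k**3 + 9*k**2/4 + 11*k/4 + 7/4.
Set up (1)·f(k+1) − (1)·f(k) − (k**3 + 9*k**2/4 + 11*k/4 + 7/4) = 0.
d = 4 from the (0,0,3) case.
Solving with deg f ≤ 4: f(k) = k*(k**3 + k**2 + 2*k + 3)/4.
So s_k = (B(k−1)f/C)·t_k = (k*(k**3 + k**2 + 2*k + 3)/(4*k**3 + 9*k**2 + 11*k + 7))·t_k = k*(-k**3 - k**2 - 2*k - 3).
Δs = -4*k**3 - 9*k**2 - 11*k - 7, as required.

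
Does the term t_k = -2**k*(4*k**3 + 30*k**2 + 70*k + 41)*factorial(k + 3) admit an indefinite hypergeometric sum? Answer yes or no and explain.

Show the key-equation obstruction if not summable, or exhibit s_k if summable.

Yes. s_k = -2**k*(2*k**2 + 4*k - 1)*factorial(k + 3).

Compute t_(k+1)/t_k: get 2*(4*k**4 + 58*k**3 + 310*k**2 + 713*k + 580)/(4*k**3 + 30*k**2 + 70*k + 41).
So A=2*k + 8 and B=1, with C=k**3 + 15*k**2/2 + 35*k/2 + 41/4.
Set up (2*k + 8)·f(k+1) − (1)·f(k) − (k**3 + 15*k**2/2 + 35*k/2 + 41/4) = 0.
Bound: deg f ≤ 2.
Solve for f: f(k) = (2*k**2 + 4*k - 1)/4 (degree 2 ≤ 2).
So s_k = (B(k−1)f/C)·t_k = ((2*k**2 + 4*k - 1)/(4*k**3 + 30*k**2 + 70*k + 41))·t_k = -2**k*(2*k**2 + 4*k - 1)*factorial(k + 3).
Verify: -2**k*(4*k**3 + 30*k**2 + 70*k + 41)*factorial(k + 3) matches t_k.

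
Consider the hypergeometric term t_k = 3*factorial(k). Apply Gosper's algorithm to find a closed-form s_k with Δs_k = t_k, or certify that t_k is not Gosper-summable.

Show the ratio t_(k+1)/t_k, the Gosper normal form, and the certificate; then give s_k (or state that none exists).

Compute t_(k+1)/t_k: get k + 1.
Take A(k)=k + 1, B(k)=1, C(k)=1.
f must satisfy (k + 1)·f(k+1) − (1)·f(k) = 1.
Bound: deg f ≤ -1.
Negative degree bound (-1): no f exists, t_k not Gosper-summable.

none — t_k is not Gosper-summable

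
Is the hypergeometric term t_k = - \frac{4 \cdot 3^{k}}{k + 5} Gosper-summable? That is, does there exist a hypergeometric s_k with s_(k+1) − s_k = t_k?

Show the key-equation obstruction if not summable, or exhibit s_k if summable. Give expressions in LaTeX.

Ratio r(k) = 3*(k + 5)/(k + 6).
Factor: A=3*k + 15; B=k + 6; C=1.
Set up (3*k + 15)·f(k+1) − (k + 5)·f(k) − (1) = 0.
deg f ≤ -1 (via 1,1,0).
Negative degree bound (-1): no f exists, t_k not Gosper-summable.

No — negative degree bound, so no certificate f.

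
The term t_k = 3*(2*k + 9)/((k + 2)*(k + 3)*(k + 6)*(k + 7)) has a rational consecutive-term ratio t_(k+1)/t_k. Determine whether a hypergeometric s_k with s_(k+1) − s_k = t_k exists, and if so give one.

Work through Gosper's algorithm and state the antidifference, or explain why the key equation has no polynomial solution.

Ratio r(k) = (k + 2)*(k + 6)*(2*k + 11)/((k + 4)*(k + 8)*(2*k + 9)).
Gosper form: A/B · C(k+1)/C(k) with A=k + 2, B=k + 8, C=k**3 + 27*k**2/2 + 121*k/2 + 90.
Solve (k + 2)·f(k+1) − (k + 7)·f(k) = k**3 + 27*k**2/2 + 121*k/2 + 90.
d = 5 from the (1,1,3) case.
A polynomial solution: f(k) = k*(k + 3)*(k + 4)*(k + 5)*(k + 8)/24.
Then R = B(k−1)f/C = k*(k + 3)*(k + 7)*(k + 8)/(12*(2*k + 9)), so s_k = R(k)·t_k = k*(k + 8)/(4*(k**2 + 8*k + 12)).
s_(k+1) − s_k = 3*(2*k + 9)/(k**4 + 18*k**3 + 113*k**2 + 288*k + 252) = t_k.

s_k = k*(k + 8)/(4*(k**2 + 8*k + 12))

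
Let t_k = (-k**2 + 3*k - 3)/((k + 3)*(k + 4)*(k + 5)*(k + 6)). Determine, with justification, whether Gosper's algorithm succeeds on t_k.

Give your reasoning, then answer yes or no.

Compute t_(k+1)/t_k: get -(k + 3)*(3*k - (k + 1)**2)/((k + 7)*(k**2 - 3*k + 3)).
A = k + 3, B = k + 7, C = k**2 - 3*k + 3.
Set up (k + 3)·f(k+1) − (k + 6)·f(k) − (k**2 - 3*k + 3) = 0.
Bound: deg f ≤ 3.
A polynomial solution: f(k) = k*(k**2 - 3*k + 17)/15.
So s_k = (B(k−1)f/C)·t_k = (k*(k + 6)*(k**2 - 3*k + 17)/(15*(k**2 - 3*k + 3)))·t_k = k*(-k**2 + 3*k - 17)/(15*(k + 3)*(k + 4)*(k + 5)).
s_(k+1) − s_k = (-k**2 + 3*k - 3)/(k**4 + 18*k**3 + 119*k**2 + 342*k + 360) = t_k.

Yes. s_k = k*(-k**2 + 3*k - 17)/(15*(k + 3)*(k + 4)*(k + 5)).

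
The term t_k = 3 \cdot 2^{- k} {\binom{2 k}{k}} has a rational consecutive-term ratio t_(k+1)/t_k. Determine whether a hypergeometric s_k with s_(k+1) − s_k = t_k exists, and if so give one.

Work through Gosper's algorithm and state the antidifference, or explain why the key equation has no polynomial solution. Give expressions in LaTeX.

The ratio is (2*k + 1)/(k + 1).
Factor: A=2*k + 1; B=k + 1; C=1.
Solve (2*k + 1)·f(k+1) − (k)·f(k) = 1.
From deg A=1, deg B=1, deg C=0: d=-1.
deg f ≤ -1 is impossible — no certificate.

not Gosper-summable; s_k does not exist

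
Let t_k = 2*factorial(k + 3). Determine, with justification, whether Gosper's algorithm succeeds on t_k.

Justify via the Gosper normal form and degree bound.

No — negative degree bound, so no certificate f.

t_(k+1)/t_k = k + 4.
Gosper form: A/B · C(k+1)/C(k) with A=k + 4, B=1, C=1.
f must satisfy (k + 4)·f(k+1) − (1)·f(k) = 1.
deg f ≤ -1 (via 1,0,0).
Bound -1 < 0, so the key equation has no polynomial solution.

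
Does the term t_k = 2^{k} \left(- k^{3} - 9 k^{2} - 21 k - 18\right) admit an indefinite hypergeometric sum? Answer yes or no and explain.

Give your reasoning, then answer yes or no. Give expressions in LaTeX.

Yes. s_k = 2^{k} \left(- k^{3} - 3 k^{2} - 3 k - 4\right).

t_(k+1)/t_k = 2*(k**3 + 12*k**2 + 42*k + 49)/(k**3 + 9*k**2 + 21*k + 18).
Take A(k)=2, B(k)=1, C(k)=k**3 + 9*k**2 + 21*k + 18.
Key eq: (2)·f(k+1) = (1)·f(k) + (k**3 + 9*k**2 + 21*k + 18).
deg f ≤ 3 (via 0,0,3).
A polynomial solution: f(k) = k**3 + 3*k**2 + 3*k + 4.
R(k) = B(k−1)·f(k)/C(k) = (k**3 + 3*k**2 + 3*k + 4)/((k + 6)*(k**2 + 3*k + 3)); s_k = R·t_k = 2**k*(-k**3 - 3*k**2 - 3*k - 4).
s_(k+1) − s_k = 2**k*(-k**3 - 9*k**2 - 21*k - 18) = t_k.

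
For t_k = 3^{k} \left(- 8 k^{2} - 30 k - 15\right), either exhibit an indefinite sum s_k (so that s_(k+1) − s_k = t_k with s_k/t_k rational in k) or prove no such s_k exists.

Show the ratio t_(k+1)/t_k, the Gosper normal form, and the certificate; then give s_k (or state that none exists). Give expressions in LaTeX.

t_(k+1)/t_k = 3*(8*k**2 + 46*k + 53)/(8*k**2 + 30*k + 15).
So A=3 and B=1, with C=k**2 + 15*k/4 + 15/8.
Key eq: (3)·f(k+1) = (1)·f(k) + (k**2 + 15*k/4 + 15/8).
d = 2 from the (0,0,2) case.
Match coefficients ⇒ f(k) = (4*k**2 + 3*k - 3)/8.
R(k) = B(k−1)·f(k)/C(k) = (4*k**2 + 3*k - 3)/(8*k**2 + 30*k + 15); s_k = R·t_k = 3**k*(-4*k**2 - 3*k + 3).
s_(k+1) − s_k = 3**k*(-8*k**2 - 30*k - 15) = t_k.

s_k = 3^{k} \left(- 4 k^{2} - 3 k + 3\right)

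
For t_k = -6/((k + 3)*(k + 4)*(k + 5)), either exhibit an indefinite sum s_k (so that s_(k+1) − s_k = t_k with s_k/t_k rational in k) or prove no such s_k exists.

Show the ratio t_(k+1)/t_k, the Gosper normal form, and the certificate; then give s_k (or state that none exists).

s_k = k*(-k - 7)/(4*(k + 3)*(k + 4))

Step 1: r(k) = (k + 3)/(k + 6).
Factor: A=k + 3; B=k + 6; C=1.
Need (k + 3)·f(k+1) − (k + 5)·f(k) = 1.
d = 2 from the (1,1,0) case.
Solving with deg f ≤ 2: f(k) = k*(k + 7)/24.
So s_k = (B(k−1)f/C)·t_k = (k*(k + 5)*(k + 7)/24)·t_k = k*(-k - 7)/(4*(k + 3)*(k + 4)).
Δs = -6/(k**3 + 12*k**2 + 47*k + 60), as required.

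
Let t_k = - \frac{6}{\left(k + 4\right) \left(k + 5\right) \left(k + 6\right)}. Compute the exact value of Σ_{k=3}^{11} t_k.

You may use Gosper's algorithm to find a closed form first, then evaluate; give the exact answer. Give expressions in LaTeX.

t_(k+1)/t_k = (k + 4)/(k + 7).
Gosper form: A/B · C(k+1)/C(k) with A=k + 4, B=k + 7, C=1.
f must satisfy (k + 4)·f(k+1) − (k + 6)·f(k) = 1.
Bound: deg f ≤ 2.
Match coefficients ⇒ f(k) = k*(k + 9)/40.
Get s_k = R·t_k = 3*k*(-k - 9)/(20*(k + 4)*(k + 5)) with R(k) = B(k−1)f(k)/C(k) = k*(k + 6)*(k + 9)/40.
Verify: -6/(k**3 + 15*k**2 + 74*k + 120) matches t_k.
Evaluate s at k=12 and k=3: -189/1360 and -27/280; difference -81/1904.

Σ = -81/1904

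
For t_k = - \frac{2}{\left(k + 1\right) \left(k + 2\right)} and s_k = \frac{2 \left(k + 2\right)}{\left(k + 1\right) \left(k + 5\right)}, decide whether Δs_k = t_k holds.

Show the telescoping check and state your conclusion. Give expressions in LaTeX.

s_(k+1) = 2*(k + 3)/((k + 2)*(k + 6))
s_(k+1) − s_k = 2*(-k**2 - 5*k - 9)/(k**4 + 14*k**3 + 65*k**2 + 112*k + 60)
(s_(k+1) − s_k) − t_k = 6*(2*k + 7)/(k**4 + 14*k**3 + 65*k**2 + 112*k + 60)

Invalid: residual \frac{6 \left(2 k + 7\right)}{k^{4} + 14 k^{3} + 65 k^{2} + 112 k + 60} ≠ 0.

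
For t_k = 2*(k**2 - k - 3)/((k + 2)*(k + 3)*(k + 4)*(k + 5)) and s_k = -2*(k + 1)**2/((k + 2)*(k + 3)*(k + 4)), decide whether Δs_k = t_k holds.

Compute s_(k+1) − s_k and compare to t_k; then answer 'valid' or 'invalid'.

Valid — Δs_k = t_k.

s_(k+1) = -2*(k + 2)**2/((k + 3)*(k + 4)*(k + 5))
s_(k+1) − s_k = 2*(k**2 - k - 3)/(k**4 + 14*k**3 + 71*k**2 + 154*k + 120)
(s_(k+1) − s_k) − t_k = 0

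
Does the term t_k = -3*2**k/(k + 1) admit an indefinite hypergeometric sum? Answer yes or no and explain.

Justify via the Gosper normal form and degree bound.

Ratio r(k) = 2*(k + 1)/(k + 2).
A = 2*k + 2, B = k + 2, C = 1.
Set up (2*k + 2)·f(k+1) − (k + 1)·f(k) − (1) = 0.
From deg A=1, deg B=1, deg C=0: d=-1.
Negative degree bound (-1): no f exists, t_k not Gosper-summable.

No. Not Gosper-summable.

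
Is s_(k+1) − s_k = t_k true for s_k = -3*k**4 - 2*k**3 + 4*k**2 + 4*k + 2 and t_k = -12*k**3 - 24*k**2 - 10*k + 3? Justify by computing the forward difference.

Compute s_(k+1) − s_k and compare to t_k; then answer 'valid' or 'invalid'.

s_(k+1) = -3*k**4 - 14*k**3 - 20*k**2 - 6*k + 5
s_(k+1) − s_k = -12*k**3 - 24*k**2 - 10*k + 3
(s_(k+1) − s_k) − t_k = 0

Valid — Δs_k = t_k.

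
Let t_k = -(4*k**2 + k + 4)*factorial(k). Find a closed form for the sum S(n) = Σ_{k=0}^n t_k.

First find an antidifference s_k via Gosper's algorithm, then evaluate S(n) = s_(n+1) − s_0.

t_(k+1)/t_k = (k + 1)*(k + 4*(k + 1)**2 + 5)/(4*k**2 + k + 4).
Normal form (A,B,C) = (k + 1, 1, k**2 + k/4 + 1).
f must satisfy (k + 1)·f(k+1) − (1)·f(k) = k**2 + k/4 + 1.
deg f ≤ 1 (via 1,0,2).
Coefficient equations give f(k) = (4*k - 3)/4.
R(k) = B(k−1)·f(k)/C(k) = (4*k - 3)/(4*k**2 + k + 4); s_k = R·t_k = -(4*k - 3)*factorial(k).
Check: Δs_k = -(4*k**2 + k + 4)*factorial(k). ✓
Σ_(k=0)^n t_k = s_(n+1) − s_(0) = (-(4*n + 1)*factorial(n + 1)) − (3), i.e. -4*n**2*factorial(n) - 5*n*factorial(n) - factorial(n) - 3.

S(n) = -4*n**2*factorial(n) - 5*n*factorial(n) - factorial(n) - 3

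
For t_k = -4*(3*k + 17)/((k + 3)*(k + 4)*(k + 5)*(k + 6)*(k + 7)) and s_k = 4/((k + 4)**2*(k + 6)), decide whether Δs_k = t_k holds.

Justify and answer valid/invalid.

s_(k+1) = 4/((k + 5)**2*(k + 7))
s_(k+1) − s_k = 4/((k + 5)**2*(k + 7)) - 4/((k + 4)**2*(k + 6))
(s_(k+1) − s_k) − t_k = 4*(4*k**2 + 41*k + 103)/(k**7 + 34*k**6 + 490*k**5 + 3880*k**4 + 18229*k**3 + 50806*k**2 + 77760*k + 50400)

Invalid: residual 4*(4*k**2 + 41*k + 103)/(k**7 + 34*k**6 + 490*k**5 + 3880*k**4 + 18229*k**3 + 50806*k**2 + 77760*k + 50400) ≠ 0.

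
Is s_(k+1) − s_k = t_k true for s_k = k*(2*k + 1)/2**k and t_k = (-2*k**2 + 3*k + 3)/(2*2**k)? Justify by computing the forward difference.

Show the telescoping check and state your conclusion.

Valid — Δs_k = t_k.

s_(k+1) = (k + 1)*(2*k + 3)/(2*2**k)
s_(k+1) − s_k = (-2*k**2 + 3*k + 3)/(2*2**k)
(s_(k+1) − s_k) − t_k = 0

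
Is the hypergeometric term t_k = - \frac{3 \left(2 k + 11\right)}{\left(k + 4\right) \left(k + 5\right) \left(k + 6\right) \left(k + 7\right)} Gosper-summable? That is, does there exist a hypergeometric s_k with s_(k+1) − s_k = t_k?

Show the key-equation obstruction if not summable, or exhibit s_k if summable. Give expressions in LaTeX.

Yes. s_k = \frac{k \left(- k - 10\right)}{8 \left(k^{2} + 10 k + 24\right)}.

r(k) = (k + 4)*(2*k + 13)/((k + 8)*(2*k + 11)) after simplifying.
Normal form (A,B,C) = (k + 4, k + 8, k + 11/2).
Need (k + 4)·f(k+1) − (k + 7)·f(k) = k + 11/2.
From deg A=1, deg B=1, deg C=1: d=3.
A polynomial solution: f(k) = k*(k + 5)*(k + 10)/48.
So s_k = (B(k−1)f/C)·t_k = (k*(k + 5)*(k + 7)*(k + 10)/(24*(2*k + 11)))·t_k = k*(-k - 10)/(8*(k**2 + 10*k + 24)).
Δs = 3*(-2*k - 11)/(k**4 + 22*k**3 + 179*k**2 + 638*k + 840), as required.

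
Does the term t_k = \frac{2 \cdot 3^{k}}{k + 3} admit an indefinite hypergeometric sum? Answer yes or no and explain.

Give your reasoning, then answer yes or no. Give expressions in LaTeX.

No — key equation has no polynomial f.

t_(k+1)/t_k = 3*(k + 3)/(k + 4).
A = 3*k + 9, B = k + 4, C = 1.
Key eq: (3*k + 9)·f(k+1) = (k + 3)·f(k) + (1).
Degrees (1,1,0) ⇒ d ≤ -1.
Bound -1 < 0, so the key equation has no polynomial solution.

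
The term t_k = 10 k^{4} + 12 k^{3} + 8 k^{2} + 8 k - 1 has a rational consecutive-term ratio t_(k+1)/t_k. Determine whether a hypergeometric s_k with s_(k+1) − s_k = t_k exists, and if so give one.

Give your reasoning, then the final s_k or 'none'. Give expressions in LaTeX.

Step 1: r(k) = (10*k**4 + 52*k**3 + 104*k**2 + 100*k + 37)/(10*k**4 + 12*k**3 + 8*k**2 + 8*k - 1).
Gosper form: A/B · C(k+1)/C(k) with A=1, B=1, C=k**4 + 6*k**3/5 + 4*k**2/5 + 4*k/5 - 1/10.
Key eq: (1)·f(k+1) = (1)·f(k) + (k**4 + 6*k**3/5 + 4*k**2/5 + 4*k/5 - 1/10).
Degrees (0,0,4) ⇒ d ≤ 5.
Solving with deg f ≤ 5: f(k) = k*(2*k**4 - 2*k**3 + 3*k - 4)/10.
R(k) = B(k−1)·f(k)/C(k) = k*(2*k**4 - 2*k**3 + 3*k - 4)/(10*k**4 + 12*k**3 + 8*k**2 + 8*k - 1); s_k = R·t_k = k*(2*k**4 - 2*k**3 + 3*k - 4).
s_(k+1) − s_k = 10*k**4 + 12*k**3 + 8*k**2 + 8*k - 1 = t_k.

s_k = k \left(2 k^{4} - 2 k^{3} + 3 k - 4\right)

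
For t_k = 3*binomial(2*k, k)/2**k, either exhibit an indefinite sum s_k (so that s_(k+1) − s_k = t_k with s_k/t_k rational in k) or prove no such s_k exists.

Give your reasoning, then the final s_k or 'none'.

no hypergeometric antidifference exists

r(k) = (2*k + 1)/(k + 1) after simplifying.
Normal form (A,B,C) = (2*k + 1, k + 1, 1).
Key eq: (2*k + 1)·f(k+1) = (k)·f(k) + (1).
deg f ≤ -1 (via 1,1,0).
Bound -1 < 0, so the key equation has no polynomial solution.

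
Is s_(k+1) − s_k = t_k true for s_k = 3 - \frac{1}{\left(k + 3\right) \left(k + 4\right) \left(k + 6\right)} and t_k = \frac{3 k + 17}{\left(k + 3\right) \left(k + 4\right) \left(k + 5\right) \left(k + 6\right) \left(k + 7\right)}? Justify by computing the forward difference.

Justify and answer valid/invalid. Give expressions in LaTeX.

Valid: the claim telescopes to t_k.

s_(k+1) = 3 - 1/((k + 4)*(k + 5)*(k + 7))
s_(k+1) − s_k = (3*k + 17)/(k**5 + 25*k**4 + 245*k**3 + 1175*k**2 + 2754*k + 2520)
(s_(k+1) − s_k) − t_k = 0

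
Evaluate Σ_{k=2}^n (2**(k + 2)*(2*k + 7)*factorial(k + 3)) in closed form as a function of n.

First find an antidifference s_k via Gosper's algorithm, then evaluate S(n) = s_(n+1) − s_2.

The ratio is 2*(k + 4)*(2*k + 9)/(2*k + 7).
Gosper form: A/B · C(k+1)/C(k) with A=2*k + 8, B=1, C=k + 7/2.
f must satisfy (2*k + 8)·f(k+1) − (1)·f(k) = k + 7/2.
Bound: deg f ≤ 0.
Match coefficients ⇒ f(k) = 1/2.
Then R = B(k−1)f/C = 1/(2*k + 7), so s_k = R(k)·t_k = 2**(k + 2)*factorial(k + 3).
Δs = 2**(k + 2)*(2*k + 7)*factorial(k + 3), as required.
s_(n+1) = 2**(n + 3)*factorial(n + 4) and s_(2) = 1920, so S(n) = 8*2**n*factorial(n + 4) - 1920.

S(n) = 8*2**n*factorial(n + 4) - 1920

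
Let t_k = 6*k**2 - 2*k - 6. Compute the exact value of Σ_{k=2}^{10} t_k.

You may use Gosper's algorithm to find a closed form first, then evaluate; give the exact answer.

Σ = 2142

t_(k+1)/t_k = (k - 3*(k + 1)**2 + 4)/(-3*k**2 + k + 3).
Take A(k)=1, B(k)=1, C(k)=k**2 - k/3 - 1.
Solve (1)·f(k+1) − (1)·f(k) = k**2 - k/3 - 1.
deg f ≤ 3 (via 0,0,2).
Coefficient equations give f(k) = k*(k**2 - 2*k - 2)/3.
So s_k = (B(k−1)f/C)·t_k = (k*(k**2 - 2*k - 2)/(3*k**2 - k - 3))·t_k = 2*k*(k**2 - 2*k - 2).
s_(k+1) − s_k = 6*k**2 - 2*k - 6 = t_k.
Telescoping: Σ = s_(11) − s_(2) = 2134 − (-8) = 2142.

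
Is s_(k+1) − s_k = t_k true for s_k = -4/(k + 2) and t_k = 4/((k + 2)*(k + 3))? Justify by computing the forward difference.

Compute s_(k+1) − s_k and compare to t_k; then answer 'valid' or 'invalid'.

s_(k+1) = -4/(k + 3)
s_(k+1) − s_k = 4/((k + 2)*(k + 3))
(s_(k+1) − s_k) − t_k = 0

Valid — Δs_k = t_k.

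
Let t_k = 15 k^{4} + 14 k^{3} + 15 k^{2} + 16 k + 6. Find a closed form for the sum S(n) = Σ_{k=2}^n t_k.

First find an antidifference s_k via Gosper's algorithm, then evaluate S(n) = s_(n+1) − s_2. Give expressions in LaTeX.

S(n) = 3 n^{5} + 11 n^{4} + 17 n^{3} + 19 n^{2} + 16 n - 66

Compute t_(k+1)/t_k: get (15*k**4 + 74*k**3 + 147*k**2 + 148*k + 66)/(15*k**4 + 14*k**3 + 15*k**2 + 16*k + 6).
A = 1, B = 1, C = k**4 + 14*k**3/15 + k**2 + 16*k/15 + 2/5.
Need (1)·f(k+1) − (1)·f(k) = k**4 + 14*k**3/15 + k**2 + 16*k/15 + 2/5.
Degrees (0,0,4) ⇒ d ≤ 5.
Match coefficients ⇒ f(k) = k**2*(3*k**3 - 4*k**2 + 3*k + 4)/15.
R(k) = B(k−1)·f(k)/C(k) = k**2*(3*k**3 - 4*k**2 + 3*k + 4)/(15*k**4 + 14*k**3 + 15*k**2 + 16*k + 6); s_k = R·t_k = k**2*(3*k**3 - 4*k**2 + 3*k + 4).
Check: Δs_k = 15*k**4 + 14*k**3 + 15*k**2 + 16*k + 6. ✓
s_(n+1) = 3*n**5 + 11*n**4 + 17*n**3 + 19*n**2 + 16*n + 6 and s_(2) = 72, so S(n) = 3*n**5 + 11*n**4 + 17*n**3 + 19*n**2 + 16*n - 66.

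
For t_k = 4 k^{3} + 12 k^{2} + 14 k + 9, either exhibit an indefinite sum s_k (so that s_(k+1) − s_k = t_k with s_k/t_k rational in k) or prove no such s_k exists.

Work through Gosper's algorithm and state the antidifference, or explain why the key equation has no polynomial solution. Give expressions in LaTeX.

The ratio is (4*k**3 + 24*k**2 + 50*k + 39)/(4*k**3 + 12*k**2 + 14*k + 9).
Normal form (A,B,C) = (1, 1, k**3 + 3*k**2 + 7*k/2 + 9/4).
Set up (1)·f(k+1) − (1)·f(k) − (k**3 + 3*k**2 + 7*k/2 + 9/4) = 0.
Bound: deg f ≤ 4.
Solve for f: f(k) = k*(k + 2)*(k**2 + 2)/4 (degree 4 ≤ 4).
Certificate R = B(k−1)f/C = k*(k + 2)*(k**2 + 2)/(4*k**3 + 12*k**2 + 14*k + 9) gives s_k = k*(k**3 + 2*k**2 + 2*k + 4).
Δs = 4*k**3 + 12*k**2 + 14*k + 9, as required.

s_k = k \left(k^{3} + 2 k^{2} + 2 k + 4\right)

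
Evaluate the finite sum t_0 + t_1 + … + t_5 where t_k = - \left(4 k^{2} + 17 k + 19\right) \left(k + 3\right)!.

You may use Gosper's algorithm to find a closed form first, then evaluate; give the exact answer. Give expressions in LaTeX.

Σ = -9071994

t_(k+1)/t_k = (k + 4)*(17*k + 4*(k + 1)**2 + 36)/(4*k**2 + 17*k + 19).
Factor: A=k + 4; B=1; C=k**2 + 17*k/4 + 19/4.
Need (k + 4)·f(k+1) − (1)·f(k) = k**2 + 17*k/4 + 19/4.
d = 1 from the (1,0,2) case.
Solve for f: f(k) = (4*k + 1)/4 (degree 1 ≤ 1).
R(k) = B(k−1)·f(k)/C(k) = (4*k + 1)/(4*k**2 + 17*k + 19); s_k = R·t_k = -(4*k + 1)*factorial(k + 3).
Δs = -(4*k**2 + 17*k + 19)*factorial(k + 3), as required.
Σ_(k=0)^(5) t_k = s_(6) − s_(0) = -9072000 − (-6) = -9071994.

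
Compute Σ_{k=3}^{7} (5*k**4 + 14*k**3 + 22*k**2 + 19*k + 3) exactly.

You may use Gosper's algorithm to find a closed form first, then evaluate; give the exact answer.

The ratio is (5*k**4 + 34*k**3 + 94*k**2 + 125*k + 63)/(5*k**4 + 14*k**3 + 22*k**2 + 19*k + 3).
So A=1 and B=1, with C=k**4 + 14*k**3/5 + 22*k**2/5 + 19*k/5 + 3/5.
Solve (1)·f(k+1) − (1)·f(k) = k**4 + 14*k**3/5 + 22*k**2/5 + 19*k/5 + 3/5.
Bound: deg f ≤ 5.
Match coefficients ⇒ f(k) = k*(k**4 + k**3 + 2*k**2 + 2*k - 3)/5.
R(k) = B(k−1)·f(k)/C(k) = k*(k**4 + k**3 + 2*k**2 + 2*k - 3)/(5*k**4 + 14*k**3 + 22*k**2 + 19*k + 3); s_k = R·t_k = k*(k**4 + k**3 + 2*k**2 + 2*k - 3).
s_(k+1) − s_k = 5*k**4 + 14*k**3 + 22*k**2 + 19*k + 3 = t_k.
Sum = s_(8) − s_(3); s_(8) = 37992, s_(3) = 387 ⇒ 37605.

Σ = 37605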